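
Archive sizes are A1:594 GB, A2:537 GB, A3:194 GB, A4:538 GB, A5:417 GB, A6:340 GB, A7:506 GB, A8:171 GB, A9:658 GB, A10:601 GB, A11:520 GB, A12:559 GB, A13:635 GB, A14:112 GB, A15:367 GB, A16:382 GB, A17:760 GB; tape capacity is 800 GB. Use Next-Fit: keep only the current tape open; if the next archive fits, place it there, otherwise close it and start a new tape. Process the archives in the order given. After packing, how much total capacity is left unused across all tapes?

A1 (594 GB) → tape 1 (remaining 206 GB)
A2 (537 GB) → tape 2 (remaining 263 GB)
A3 (194 GB) → tape 2 (remaining 69 GB)
A4 (538 GB) → tape 3 (remaining 262 GB)
A5 (417 GB) → tape 4 (remaining 383 GB)
A6 (340 GB) → tape 4 (remaining 43 GB)
A7 (506 GB) → tape 5 (remaining 294 GB)
A8 (171 GB) → tape 5 (remaining 123 GB)
A9 (658 GB) → tape 6 (remaining 142 GB)
A10 (601 GB) → tape 7 (remaining 199 GB)
A11 (520 GB) → tape 8 (remaining 280 GB)
A12 (559 GB) → tape 9 (remaining 241 GB)
A13 (635 GB) → tape 10 (remaining 165 GB)
A14 (112 GB) → tape 10 (remaining 53 GB)
A15 (367 GB) → tape 11 (remaining 433 GB)
A16 (382 GB) → tape 11 (remaining 51 GB)
A17 (760 GB) → tape 12 (remaining 40 GB)
12 tapes × 800 GB = 9600 GB; used 7891 GB; unused 1709 GB.

1709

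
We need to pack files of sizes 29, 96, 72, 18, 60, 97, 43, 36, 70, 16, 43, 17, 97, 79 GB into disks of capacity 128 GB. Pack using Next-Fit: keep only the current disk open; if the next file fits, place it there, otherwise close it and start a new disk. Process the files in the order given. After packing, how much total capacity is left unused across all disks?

379

29 GB → disk 1 (remaining 99 GB)
96 GB → disk 1 (remaining 3 GB)
72 GB → disk 2 (remaining 56 GB)
18 GB → disk 2 (remaining 38 GB)
60 GB → disk 3 (remaining 68 GB)
97 GB → disk 4 (remaining 31 GB)
43 GB → disk 5 (remaining 85 GB)
36 GB → disk 5 (remaining 49 GB)
70 GB → disk 6 (remaining 58 GB)
16 GB → disk 6 (remaining 42 GB)
43 GB → disk 7 (remaining 85 GB)
17 GB → disk 7 (remaining 68 GB)
97 GB → disk 8 (remaining 31 GB)
79 GB → disk 9 (remaining 49 GB)
9 disks × 128 GB = 1152 GB; used 773 GB; unused 379 GB.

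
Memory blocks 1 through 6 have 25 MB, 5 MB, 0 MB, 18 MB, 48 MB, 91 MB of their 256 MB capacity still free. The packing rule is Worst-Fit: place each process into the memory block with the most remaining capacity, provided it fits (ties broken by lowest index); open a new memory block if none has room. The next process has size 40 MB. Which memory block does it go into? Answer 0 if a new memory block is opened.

Memory blocks with room: memory block 5 (48 MB), memory block 6 (91 MB).
Most room is memory block 6 with 91 MB free.

6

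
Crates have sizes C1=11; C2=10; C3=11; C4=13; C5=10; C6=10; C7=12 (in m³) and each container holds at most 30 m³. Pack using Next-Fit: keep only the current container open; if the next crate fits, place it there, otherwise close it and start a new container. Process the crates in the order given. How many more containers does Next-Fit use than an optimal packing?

Next-Fit: [11,10] [11,13] [10,10] [12] → 4 containers.
Total size 77 m³; any packing needs at least ⌈77/30⌉ = 3 containers.
An optimal packing achieves that bound: [13,12] [11,11] [10,10,10] → 3 containers.
Excess: 4 − 3 = 1.

1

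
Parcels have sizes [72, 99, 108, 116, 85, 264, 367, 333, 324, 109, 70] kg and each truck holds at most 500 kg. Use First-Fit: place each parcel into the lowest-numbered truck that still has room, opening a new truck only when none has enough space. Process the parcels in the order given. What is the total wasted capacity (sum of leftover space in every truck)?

553

72 kg → truck 1 (remaining 428 kg)
99 kg → truck 1 (remaining 329 kg)
108 kg → truck 1 (remaining 221 kg)
116 kg → truck 1 (remaining 105 kg)
85 kg → truck 1 (remaining 20 kg)
264 kg → truck 2 (remaining 236 kg)
367 kg → truck 3 (remaining 133 kg)
333 kg → truck 4 (remaining 167 kg)
324 kg → truck 5 (remaining 176 kg)
109 kg → truck 2 (remaining 127 kg)
70 kg → truck 2 (remaining 57 kg)
5 trucks × 500 kg = 2500 kg; used 1947 kg; unused 553 kg.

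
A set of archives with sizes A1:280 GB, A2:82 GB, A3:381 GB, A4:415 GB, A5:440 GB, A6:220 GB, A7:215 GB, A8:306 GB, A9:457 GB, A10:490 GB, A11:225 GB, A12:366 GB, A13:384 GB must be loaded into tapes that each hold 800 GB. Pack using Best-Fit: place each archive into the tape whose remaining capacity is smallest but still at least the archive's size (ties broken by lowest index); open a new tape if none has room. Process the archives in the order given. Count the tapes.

Put A1 (280 GB) in tape 1; 520 GB remain.
Put A2 (82 GB) in tape 1; 438 GB remain.
Put A3 (381 GB) in tape 1; 57 GB remain.
Put A4 (415 GB) in tape 2; 385 GB remain.
Put A5 (440 GB) in tape 3; 360 GB remain.
Put A6 (220 GB) in tape 3; 140 GB remain.
Put A7 (215 GB) in tape 2; 170 GB remain.
Put A8 (306 GB) in tape 4; 494 GB remain.
Put A9 (457 GB) in tape 4; 37 GB remain.
Put A10 (490 GB) in tape 5; 310 GB remain.
Put A11 (225 GB) in tape 5; 85 GB remain.
Put A12 (366 GB) in tape 6; 434 GB remain.
Put A13 (384 GB) in tape 6; 50 GB remain.
Final tapes: [280,82,381] [415,215] [440,220] [306,457] [490,225] [366,384].

6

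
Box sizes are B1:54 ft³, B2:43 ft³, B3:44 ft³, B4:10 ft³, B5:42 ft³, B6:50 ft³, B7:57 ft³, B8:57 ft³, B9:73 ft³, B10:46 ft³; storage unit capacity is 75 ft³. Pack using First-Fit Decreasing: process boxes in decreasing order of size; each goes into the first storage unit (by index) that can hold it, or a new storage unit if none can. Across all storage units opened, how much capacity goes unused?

Sorted descending: 73, 57, 57, 54, 50, 46, 44, 43, 42, 10.
73 ft³ → storage unit 1 (remaining 2 ft³)
57 ft³ → storage unit 2 (remaining 18 ft³)
57 ft³ → storage unit 3 (remaining 18 ft³)
54 ft³ → storage unit 4 (remaining 21 ft³)
50 ft³ → storage unit 5 (remaining 25 ft³)
46 ft³ → storage unit 6 (remaining 29 ft³)
44 ft³ → storage unit 7 (remaining 31 ft³)
43 ft³ → storage unit 8 (remaining 32 ft³)
42 ft³ → storage unit 9 (remaining 33 ft³)
10 ft³ → storage unit 2 (remaining 8 ft³)
9 storage units × 75 ft³ = 675 ft³; used 476 ft³; unused 199 ft³.

199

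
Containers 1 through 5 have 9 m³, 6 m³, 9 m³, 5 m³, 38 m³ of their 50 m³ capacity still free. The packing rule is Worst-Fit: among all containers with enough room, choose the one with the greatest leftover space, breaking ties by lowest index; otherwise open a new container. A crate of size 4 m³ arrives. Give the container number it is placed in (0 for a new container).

5

Containers with room: container 1 (9 m³), container 2 (6 m³), container 3 (9 m³), container 4 (5 m³), container 5 (38 m³).
Most room is container 5 with 38 m³ free.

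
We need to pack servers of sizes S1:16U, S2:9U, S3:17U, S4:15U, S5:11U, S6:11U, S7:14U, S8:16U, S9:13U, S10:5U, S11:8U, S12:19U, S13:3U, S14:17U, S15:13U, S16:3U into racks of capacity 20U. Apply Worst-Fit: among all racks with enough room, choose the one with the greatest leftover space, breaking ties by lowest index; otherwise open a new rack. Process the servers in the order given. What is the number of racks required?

Put S1 (16U) in rack 1; 4U remain.
Put S2 (9U) in rack 2; 11U remain.
Put S3 (17U) in rack 3; 3U remain.
Put S4 (15U) in rack 4; 5U remain.
Put S5 (11U) in rack 2; 0U remain.
Put S6 (11U) in rack 5; 9U remain.
Put S7 (14U) in rack 6; 6U remain.
Put S8 (16U) in rack 7; 4U remain.
Put S9 (13U) in rack 8; 7U remain.
Put S10 (5U) in rack 5; 4U remain.
Put S11 (8U) in rack 9; 12U remain.
Put S12 (19U) in rack 10; 1U remain.
Put S13 (3U) in rack 9; 9U remain.
Put S14 (17U) in rack 11; 3U remain.
Put S15 (13U) in rack 12; 7U remain.
Put S16 (3U) in rack 9; 6U remain.

12 racks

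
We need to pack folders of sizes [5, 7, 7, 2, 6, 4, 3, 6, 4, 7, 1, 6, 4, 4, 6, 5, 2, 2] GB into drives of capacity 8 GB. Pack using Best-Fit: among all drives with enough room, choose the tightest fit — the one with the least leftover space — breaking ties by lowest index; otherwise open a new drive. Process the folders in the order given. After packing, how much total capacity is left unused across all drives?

Put 5 GB in drive 1; 3 GB remain.
Put 7 GB in drive 2; 1 GB remain.
Put 7 GB in drive 3; 1 GB remain.
Put 2 GB in drive 1; 1 GB remain.
Put 6 GB in drive 4; 2 GB remain.
Put 4 GB in drive 5; 4 GB remain.
Put 3 GB in drive 5; 1 GB remain.
Put 6 GB in drive 6; 2 GB remain.
Put 4 GB in drive 7; 4 GB remain.
Put 7 GB in drive 8; 1 GB remain.
Put 1 GB in drive 1; 0 GB remain.
Put 6 GB in drive 9; 2 GB remain.
Put 4 GB in drive 7; 0 GB remain.
Put 4 GB in drive 10; 4 GB remain.
Put 6 GB in drive 11; 2 GB remain.
Put 5 GB in drive 12; 3 GB remain.
Put 2 GB in drive 4; 0 GB remain.
Put 2 GB in drive 6; 0 GB remain.
12 drives × 8 GB = 96 GB; used 81 GB; unused 15 GB.

15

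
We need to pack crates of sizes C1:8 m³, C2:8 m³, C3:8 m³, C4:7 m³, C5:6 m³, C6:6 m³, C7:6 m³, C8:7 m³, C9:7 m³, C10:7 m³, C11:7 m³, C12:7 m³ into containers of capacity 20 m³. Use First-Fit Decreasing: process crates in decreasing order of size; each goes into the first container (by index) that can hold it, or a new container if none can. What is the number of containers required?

Sorted descending: 8, 8, 8, 7, 7, 7, 7, 7, 7, 6, 6, 6.
container 1: place 8 m³, 12 m³ left
container 1: place 8 m³, 4 m³ left
container 2: place 8 m³, 12 m³ left
container 2: place 7 m³, 5 m³ left
container 3: place 7 m³, 13 m³ left
container 3: place 7 m³, 6 m³ left
container 4: place 7 m³, 13 m³ left
container 4: place 7 m³, 6 m³ left
container 5: place 7 m³, 13 m³ left
container 3: place 6 m³, 0 m³ left
container 4: place 6 m³, 0 m³ left
container 5: place 6 m³, 7 m³ left

5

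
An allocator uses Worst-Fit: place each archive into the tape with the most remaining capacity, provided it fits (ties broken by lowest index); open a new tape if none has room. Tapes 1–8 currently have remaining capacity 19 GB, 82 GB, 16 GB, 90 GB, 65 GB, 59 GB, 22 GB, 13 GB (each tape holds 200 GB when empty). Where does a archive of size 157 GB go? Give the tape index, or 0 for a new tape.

0

No tape has ≥ 157 GB free, so a new tape is opened.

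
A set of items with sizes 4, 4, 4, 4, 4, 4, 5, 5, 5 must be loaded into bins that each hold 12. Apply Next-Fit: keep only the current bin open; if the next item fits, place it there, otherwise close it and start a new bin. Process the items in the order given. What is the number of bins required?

Put 4 in bin 1; 8 remain.
Put 4 in bin 1; 4 remain.
Put 4 in bin 1; 0 remain.
Put 4 in bin 2; 8 remain.
Put 4 in bin 2; 4 remain.
Put 4 in bin 2; 0 remain.
Put 5 in bin 3; 7 remain.
Put 5 in bin 3; 2 remain.
Put 5 in bin 4; 7 remain.
Final bins: [4,4,4] [4,4,4] [5,5] [5].

4 bins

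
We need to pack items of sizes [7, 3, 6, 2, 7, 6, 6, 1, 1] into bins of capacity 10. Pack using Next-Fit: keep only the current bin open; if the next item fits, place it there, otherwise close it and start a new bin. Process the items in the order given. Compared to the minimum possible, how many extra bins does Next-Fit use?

0

Next-Fit: [7,3] [6,2] [7] [6] [6,1,1] → 5 bins.
5 items exceed 5 (half the capacity), and no two of those can share a bin, so at least 5 bins are needed.
So 5 is already optimal.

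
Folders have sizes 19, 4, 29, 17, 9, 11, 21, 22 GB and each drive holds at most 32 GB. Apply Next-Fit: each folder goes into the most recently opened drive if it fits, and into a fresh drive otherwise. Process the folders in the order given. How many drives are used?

Put 19 GB in drive 1; 13 GB remain.
Put 4 GB in drive 1; 9 GB remain.
Put 29 GB in drive 2; 3 GB remain.
Put 17 GB in drive 3; 15 GB remain.
Put 9 GB in drive 3; 6 GB remain.
Put 11 GB in drive 4; 21 GB remain.
Put 21 GB in drive 4; 0 GB remain.
Put 22 GB in drive 5; 10 GB remain.

5 drives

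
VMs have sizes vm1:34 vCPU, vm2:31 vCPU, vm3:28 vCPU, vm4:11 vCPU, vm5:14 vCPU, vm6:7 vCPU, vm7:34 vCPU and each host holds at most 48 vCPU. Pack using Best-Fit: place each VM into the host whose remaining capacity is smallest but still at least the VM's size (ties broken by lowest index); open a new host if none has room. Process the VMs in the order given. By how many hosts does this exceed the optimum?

0

Best-Fit: [34,11] [31,14] [28,7] [34] → 4 hosts.
Total size 159 vCPU; any packing needs at least ⌈159/48⌉ = 4 hosts.
So 4 is already optimal.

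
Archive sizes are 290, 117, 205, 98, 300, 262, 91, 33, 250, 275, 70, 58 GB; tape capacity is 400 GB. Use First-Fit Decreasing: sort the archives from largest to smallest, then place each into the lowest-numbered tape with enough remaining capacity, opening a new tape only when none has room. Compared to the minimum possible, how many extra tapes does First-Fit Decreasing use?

0

First-Fit Decreasing: [300,98] [290,91] [275,117] [262,70,58] [250,33] [205] → 6 tapes.
Total size 2049 GB; any packing needs at least ⌈2049/400⌉ = 6 tapes.
So 6 is already optimal.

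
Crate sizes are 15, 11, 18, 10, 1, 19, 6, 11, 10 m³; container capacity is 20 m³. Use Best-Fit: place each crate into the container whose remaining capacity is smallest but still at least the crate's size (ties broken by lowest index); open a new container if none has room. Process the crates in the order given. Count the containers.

6 containers

15 m³ → container 1 (remaining 5 m³)
11 m³ → container 2 (remaining 9 m³)
18 m³ → container 3 (remaining 2 m³)
10 m³ → container 4 (remaining 10 m³)
1 m³ → container 3 (remaining 1 m³)
19 m³ → container 5 (remaining 1 m³)
6 m³ → container 2 (remaining 3 m³)
11 m³ → container 6 (remaining 9 m³)
10 m³ → container 4 (remaining 0 m³)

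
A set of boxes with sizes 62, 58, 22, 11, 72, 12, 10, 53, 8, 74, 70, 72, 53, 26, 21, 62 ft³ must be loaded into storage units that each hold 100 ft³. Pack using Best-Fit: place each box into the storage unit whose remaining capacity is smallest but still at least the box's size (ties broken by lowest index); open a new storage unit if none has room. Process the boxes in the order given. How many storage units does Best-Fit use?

9

storage unit 1: place 62 ft³, 38 ft³ left
storage unit 2: place 58 ft³, 42 ft³ left
storage unit 1: place 22 ft³, 16 ft³ left
storage unit 1: place 11 ft³, 5 ft³ left
storage unit 3: place 72 ft³, 28 ft³ left
storage unit 3: place 12 ft³, 16 ft³ left
storage unit 3: place 10 ft³, 6 ft³ left
storage unit 4: place 53 ft³, 47 ft³ left
storage unit 2: place 8 ft³, 34 ft³ left
storage unit 5: place 74 ft³, 26 ft³ left
storage unit 6: place 70 ft³, 30 ft³ left
storage unit 7: place 72 ft³, 28 ft³ left
storage unit 8: place 53 ft³, 47 ft³ left
storage unit 5: place 26 ft³, 0 ft³ left
storage unit 7: place 21 ft³, 7 ft³ left
storage unit 9: place 62 ft³, 38 ft³ left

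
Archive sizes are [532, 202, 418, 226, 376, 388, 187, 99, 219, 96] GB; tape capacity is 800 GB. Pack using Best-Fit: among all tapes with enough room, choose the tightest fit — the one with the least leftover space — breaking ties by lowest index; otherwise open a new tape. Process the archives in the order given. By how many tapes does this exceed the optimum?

Best-Fit: [532,202] [418,226,99] [376,388] [187,219,96] → 4 tapes.
Total size 2743 GB; any packing needs at least ⌈2743/800⌉ = 4 tapes.
So 4 is already optimal.

0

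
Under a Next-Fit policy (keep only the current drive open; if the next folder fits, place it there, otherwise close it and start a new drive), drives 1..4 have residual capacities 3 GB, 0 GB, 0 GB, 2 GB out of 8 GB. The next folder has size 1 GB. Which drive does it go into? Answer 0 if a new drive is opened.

Next-Fit only looks at drive 4, which has 2 GB free.
1 GB fits there.

4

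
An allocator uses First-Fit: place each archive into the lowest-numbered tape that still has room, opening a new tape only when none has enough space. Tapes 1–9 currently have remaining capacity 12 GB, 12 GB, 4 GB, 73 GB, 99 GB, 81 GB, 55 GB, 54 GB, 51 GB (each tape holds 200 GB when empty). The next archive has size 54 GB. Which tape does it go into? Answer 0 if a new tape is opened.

4

Tapes with room: tape 4 (73 GB), tape 5 (99 GB), tape 6 (81 GB), tape 7 (55 GB), tape 8 (54 GB).
The first with room is tape 4.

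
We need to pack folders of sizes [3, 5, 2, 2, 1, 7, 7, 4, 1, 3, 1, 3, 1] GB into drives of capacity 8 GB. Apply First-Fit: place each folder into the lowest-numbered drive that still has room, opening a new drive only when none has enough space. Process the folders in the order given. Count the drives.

Put 3 GB in drive 1; 5 GB remain.
Put 5 GB in drive 1; 0 GB remain.
Put 2 GB in drive 2; 6 GB remain.
Put 2 GB in drive 2; 4 GB remain.
Put 1 GB in drive 2; 3 GB remain.
Put 7 GB in drive 3; 1 GB remain.
Put 7 GB in drive 4; 1 GB remain.
Put 4 GB in drive 5; 4 GB remain.
Put 1 GB in drive 2; 2 GB remain.
Put 3 GB in drive 5; 1 GB remain.
Put 1 GB in drive 2; 1 GB remain.
Put 3 GB in drive 6; 5 GB remain.
Put 1 GB in drive 2; 0 GB remain.
Final drives: [3,5] [2,2,1,1,1,1] [7] [7] [4,3] [3].

6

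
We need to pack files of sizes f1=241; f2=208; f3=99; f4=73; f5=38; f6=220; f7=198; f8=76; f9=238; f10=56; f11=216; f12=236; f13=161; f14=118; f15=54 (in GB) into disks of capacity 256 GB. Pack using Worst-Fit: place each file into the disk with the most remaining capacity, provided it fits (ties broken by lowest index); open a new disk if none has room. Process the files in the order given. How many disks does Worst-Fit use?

10

Put f1 (241 GB) in disk 1; 15 GB remain.
Put f2 (208 GB) in disk 2; 48 GB remain.
Put f3 (99 GB) in disk 3; 157 GB remain.
Put f4 (73 GB) in disk 3; 84 GB remain.
Put f5 (38 GB) in disk 3; 46 GB remain.
Put f6 (220 GB) in disk 4; 36 GB remain.
Put f7 (198 GB) in disk 5; 58 GB remain.
Put f8 (76 GB) in disk 6; 180 GB remain.
Put f9 (238 GB) in disk 7; 18 GB remain.
Put f10 (56 GB) in disk 6; 124 GB remain.
Put f11 (216 GB) in disk 8; 40 GB remain.
Put f12 (236 GB) in disk 9; 20 GB remain.
Put f13 (161 GB) in disk 10; 95 GB remain.
Put f14 (118 GB) in disk 6; 6 GB remain.
Put f15 (54 GB) in disk 10; 41 GB remain.
Final disks: [241] [208] [99,73,38] [220] [198] [76,56,118] [238] [216] [236] [161,54].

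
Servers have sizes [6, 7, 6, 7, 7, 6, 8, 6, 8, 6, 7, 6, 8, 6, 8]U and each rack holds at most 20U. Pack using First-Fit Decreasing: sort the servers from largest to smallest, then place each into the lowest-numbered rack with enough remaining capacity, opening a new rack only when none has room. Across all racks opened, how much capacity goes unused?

18

Sorted descending: 8, 8, 8, 8, 7, 7, 7, 7, 6, 6, 6, 6, 6, 6, 6.
8U → rack 1 (remaining 12U)
8U → rack 1 (remaining 4U)
8U → rack 2 (remaining 12U)
8U → rack 2 (remaining 4U)
7U → rack 3 (remaining 13U)
7U → rack 3 (remaining 6U)
7U → rack 4 (remaining 13U)
7U → rack 4 (remaining 6U)
6U → rack 3 (remaining 0U)
6U → rack 4 (remaining 0U)
6U → rack 5 (remaining 14U)
6U → rack 5 (remaining 8U)
6U → rack 5 (remaining 2U)
6U → rack 6 (remaining 14U)
6U → rack 6 (remaining 8U)
6 racks × 20U = 120U; used 102U; unused 18U.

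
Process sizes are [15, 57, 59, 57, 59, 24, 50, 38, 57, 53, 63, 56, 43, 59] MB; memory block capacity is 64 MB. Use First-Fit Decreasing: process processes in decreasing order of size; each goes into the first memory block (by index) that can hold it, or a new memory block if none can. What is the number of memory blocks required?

Sorted descending: 63, 59, 59, 59, 57, 57, 57, 56, 53, 50, 43, 38, 24, 15.
63 MB → memory block 1 (remaining 1 MB)
59 MB → memory block 2 (remaining 5 MB)
59 MB → memory block 3 (remaining 5 MB)
59 MB → memory block 4 (remaining 5 MB)
57 MB → memory block 5 (remaining 7 MB)
57 MB → memory block 6 (remaining 7 MB)
57 MB → memory block 7 (remaining 7 MB)
56 MB → memory block 8 (remaining 8 MB)
53 MB → memory block 9 (remaining 11 MB)
50 MB → memory block 10 (remaining 14 MB)
43 MB → memory block 11 (remaining 21 MB)
38 MB → memory block 12 (remaining 26 MB)
24 MB → memory block 12 (remaining 2 MB)
15 MB → memory block 11 (remaining 6 MB)
Final memory blocks: [63] [59] [59] [59] [57] [57] [57] [56] [53] [50] [43,15] [38,24].

12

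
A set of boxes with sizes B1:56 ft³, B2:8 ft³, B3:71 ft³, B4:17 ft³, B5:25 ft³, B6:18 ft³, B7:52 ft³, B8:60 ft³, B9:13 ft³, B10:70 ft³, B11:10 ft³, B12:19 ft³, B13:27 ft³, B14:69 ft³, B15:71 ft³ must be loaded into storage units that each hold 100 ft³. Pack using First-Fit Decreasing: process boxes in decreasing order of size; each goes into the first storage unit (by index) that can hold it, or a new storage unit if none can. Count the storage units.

Sorted descending: 71, 71, 70, 69, 60, 56, 52, 27, 25, 19, 18, 17, 13, 10, 8.
storage unit 1: place 71 ft³, 29 ft³ left
storage unit 2: place 71 ft³, 29 ft³ left
storage unit 3: place 70 ft³, 30 ft³ left
storage unit 4: place 69 ft³, 31 ft³ left
storage unit 5: place 60 ft³, 40 ft³ left
storage unit 6: place 56 ft³, 44 ft³ left
storage unit 7: place 52 ft³, 48 ft³ left
storage unit 1: place 27 ft³, 2 ft³ left
storage unit 2: place 25 ft³, 4 ft³ left
storage unit 3: place 19 ft³, 11 ft³ left
storage unit 4: place 18 ft³, 13 ft³ left
storage unit 5: place 17 ft³, 23 ft³ left
storage unit 4: place 13 ft³, 0 ft³ left
storage unit 3: place 10 ft³, 1 ft³ left
storage unit 5: place 8 ft³, 15 ft³ left
Final storage units: [71,27] [71,25] [70,19,10] [69,18,13] [60,17,8] [56] [52].

7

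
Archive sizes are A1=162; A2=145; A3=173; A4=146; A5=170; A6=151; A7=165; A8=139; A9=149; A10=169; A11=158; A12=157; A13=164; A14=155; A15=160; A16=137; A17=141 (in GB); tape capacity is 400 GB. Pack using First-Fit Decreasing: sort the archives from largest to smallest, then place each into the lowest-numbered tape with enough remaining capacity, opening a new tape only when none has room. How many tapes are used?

9

Sorted descending: 173, 170, 169, 165, 164, 162, 160, 158, 157, 155, 151, 149, 146, 145, 141, 139, 137.
173 GB → tape 1 (remaining 227 GB)
170 GB → tape 1 (remaining 57 GB)
169 GB → tape 2 (remaining 231 GB)
165 GB → tape 2 (remaining 66 GB)
164 GB → tape 3 (remaining 236 GB)
162 GB → tape 3 (remaining 74 GB)
160 GB → tape 4 (remaining 240 GB)
158 GB → tape 4 (remaining 82 GB)
157 GB → tape 5 (remaining 243 GB)
155 GB → tape 5 (remaining 88 GB)
151 GB → tape 6 (remaining 249 GB)
149 GB → tape 6 (remaining 100 GB)
146 GB → tape 7 (remaining 254 GB)
145 GB → tape 7 (remaining 109 GB)
141 GB → tape 8 (remaining 259 GB)
139 GB → tape 8 (remaining 120 GB)
137 GB → tape 9 (remaining 263 GB)
Final tapes: [173,170] [169,165] [164,162] [160,158] [157,155] [151,149] [146,145] [141,139] [137].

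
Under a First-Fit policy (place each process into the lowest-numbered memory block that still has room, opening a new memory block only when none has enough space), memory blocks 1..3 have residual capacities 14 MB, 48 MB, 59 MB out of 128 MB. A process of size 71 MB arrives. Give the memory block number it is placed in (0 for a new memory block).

No memory block has ≥ 71 MB free, so a new memory block is opened.

0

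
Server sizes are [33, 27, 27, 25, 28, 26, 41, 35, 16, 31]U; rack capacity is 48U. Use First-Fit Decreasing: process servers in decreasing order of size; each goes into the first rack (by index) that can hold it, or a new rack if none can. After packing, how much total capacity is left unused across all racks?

143

Sorted descending: 41, 35, 33, 31, 28, 27, 27, 26, 25, 16.
Put 41U in rack 1; 7U remain.
Put 35U in rack 2; 13U remain.
Put 33U in rack 3; 15U remain.
Put 31U in rack 4; 17U remain.
Put 28U in rack 5; 20U remain.
Put 27U in rack 6; 21U remain.
Put 27U in rack 7; 21U remain.
Put 26U in rack 8; 22U remain.
Put 25U in rack 9; 23U remain.
Put 16U in rack 4; 1U remain.
9 racks × 48U = 432U; used 289U; unused 143U.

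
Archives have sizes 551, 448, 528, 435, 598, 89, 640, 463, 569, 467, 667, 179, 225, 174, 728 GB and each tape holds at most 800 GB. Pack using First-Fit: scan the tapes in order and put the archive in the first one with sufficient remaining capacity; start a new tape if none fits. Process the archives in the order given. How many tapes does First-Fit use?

Put 551 GB in tape 1; 249 GB remain.
Put 448 GB in tape 2; 352 GB remain.
Put 528 GB in tape 3; 272 GB remain.
Put 435 GB in tape 4; 365 GB remain.
Put 598 GB in tape 5; 202 GB remain.
Put 89 GB in tape 1; 160 GB remain.
Put 640 GB in tape 6; 160 GB remain.
Put 463 GB in tape 7; 337 GB remain.
Put 569 GB in tape 8; 231 GB remain.
Put 467 GB in tape 9; 333 GB remain.
Put 667 GB in tape 10; 133 GB remain.
Put 179 GB in tape 2; 173 GB remain.
Put 225 GB in tape 3; 47 GB remain.
Put 174 GB in tape 4; 191 GB remain.
Put 728 GB in tape 11; 72 GB remain.

11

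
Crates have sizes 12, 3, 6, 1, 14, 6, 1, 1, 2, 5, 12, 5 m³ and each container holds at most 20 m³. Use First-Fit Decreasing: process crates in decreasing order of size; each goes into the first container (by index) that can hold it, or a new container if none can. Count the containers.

4

Sorted descending: 14, 12, 12, 6, 6, 5, 5, 3, 2, 1, 1, 1.
Put 14 m³ in container 1; 6 m³ remain.
Put 12 m³ in container 2; 8 m³ remain.
Put 12 m³ in container 3; 8 m³ remain.
Put 6 m³ in container 1; 0 m³ remain.
Put 6 m³ in container 2; 2 m³ remain.
Put 5 m³ in container 3; 3 m³ remain.
Put 5 m³ in container 4; 15 m³ remain.
Put 3 m³ in container 3; 0 m³ remain.
Put 2 m³ in container 2; 0 m³ remain.
Put 1 m³ in container 4; 14 m³ remain.
Put 1 m³ in container 4; 13 m³ remain.
Put 1 m³ in container 4; 12 m³ remain.
Final containers: [14,6] [12,6,2] [12,5,3] [5,1,1,1].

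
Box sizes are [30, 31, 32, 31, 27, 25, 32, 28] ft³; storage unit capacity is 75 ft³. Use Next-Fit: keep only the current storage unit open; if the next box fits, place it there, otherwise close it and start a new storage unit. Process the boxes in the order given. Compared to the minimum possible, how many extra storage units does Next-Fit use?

Next-Fit: [30,31] [32,31] [27,25] [32,28] → 4 storage units.
Total size 236 ft³; any packing needs at least ⌈236/75⌉ = 4 storage units.
So 4 is already optimal.

0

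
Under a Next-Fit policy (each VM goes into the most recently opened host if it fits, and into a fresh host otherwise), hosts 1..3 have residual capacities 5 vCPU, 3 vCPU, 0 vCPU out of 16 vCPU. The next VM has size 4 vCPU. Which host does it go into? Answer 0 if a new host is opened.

Next-Fit only looks at host 3, which has 0 vCPU free.
4 vCPU does not fit, so a new host is opened.

0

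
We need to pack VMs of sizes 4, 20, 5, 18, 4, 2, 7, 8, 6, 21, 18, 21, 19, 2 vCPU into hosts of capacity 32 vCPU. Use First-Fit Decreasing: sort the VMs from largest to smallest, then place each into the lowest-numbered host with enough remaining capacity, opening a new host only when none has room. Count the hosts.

Sorted descending: 21, 21, 20, 19, 18, 18, 8, 7, 6, 5, 4, 4, 2, 2.
host 1: place 21 vCPU, 11 vCPU left
host 2: place 21 vCPU, 11 vCPU left
host 3: place 20 vCPU, 12 vCPU left
host 4: place 19 vCPU, 13 vCPU left
host 5: place 18 vCPU, 14 vCPU left
host 6: place 18 vCPU, 14 vCPU left
host 1: place 8 vCPU, 3 vCPU left
host 2: place 7 vCPU, 4 vCPU left
host 3: place 6 vCPU, 6 vCPU left
host 3: place 5 vCPU, 1 vCPU left
host 2: place 4 vCPU, 0 vCPU left
host 4: place 4 vCPU, 9 vCPU left
host 1: place 2 vCPU, 1 vCPU left
host 4: place 2 vCPU, 7 vCPU left

6 hosts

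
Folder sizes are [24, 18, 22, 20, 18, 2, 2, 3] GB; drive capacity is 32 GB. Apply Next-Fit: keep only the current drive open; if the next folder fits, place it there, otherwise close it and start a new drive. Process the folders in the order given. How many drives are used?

drive 1: place 24 GB, 8 GB left
drive 2: place 18 GB, 14 GB left
drive 3: place 22 GB, 10 GB left
drive 4: place 20 GB, 12 GB left
drive 5: place 18 GB, 14 GB left
drive 5: place 2 GB, 12 GB left
drive 5: place 2 GB, 10 GB left
drive 5: place 3 GB, 7 GB left

5 drives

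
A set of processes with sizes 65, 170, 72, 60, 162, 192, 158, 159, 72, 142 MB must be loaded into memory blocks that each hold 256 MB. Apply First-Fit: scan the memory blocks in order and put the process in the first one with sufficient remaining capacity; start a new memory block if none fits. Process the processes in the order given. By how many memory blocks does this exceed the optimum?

1

First-Fit: [65,170] [72,60,72] [162] [192] [158] [159] [142] → 7 memory blocks.
6 processes exceed 128 MB (half the capacity), and no two of those can share a memory block, so at least 6 memory blocks are needed.
An optimal packing achieves that bound: [192,60] [170,72] [162,72] [159,65] [158] [142] → 6 memory blocks.
Excess: 7 − 6 = 1.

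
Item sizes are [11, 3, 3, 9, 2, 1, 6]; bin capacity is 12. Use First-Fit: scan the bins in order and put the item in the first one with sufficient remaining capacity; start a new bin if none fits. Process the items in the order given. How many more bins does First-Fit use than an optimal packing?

First-Fit: [11,1] [3,3,2] [9] [6] → 4 bins.
Total size 35; any packing needs at least ⌈35/12⌉ = 3 bins.
An optimal packing achieves that bound: [11,1] [9,3] [6,3,2] → 3 bins.
Excess: 4 − 3 = 1.

1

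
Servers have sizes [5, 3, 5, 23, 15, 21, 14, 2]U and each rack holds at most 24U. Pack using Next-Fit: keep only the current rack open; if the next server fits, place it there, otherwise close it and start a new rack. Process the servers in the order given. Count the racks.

5

rack 1: place 5U, 19U left
rack 1: place 3U, 16U left
rack 1: place 5U, 11U left
rack 2: place 23U, 1U left
rack 3: place 15U, 9U left
rack 4: place 21U, 3U left
rack 5: place 14U, 10U left
rack 5: place 2U, 8U left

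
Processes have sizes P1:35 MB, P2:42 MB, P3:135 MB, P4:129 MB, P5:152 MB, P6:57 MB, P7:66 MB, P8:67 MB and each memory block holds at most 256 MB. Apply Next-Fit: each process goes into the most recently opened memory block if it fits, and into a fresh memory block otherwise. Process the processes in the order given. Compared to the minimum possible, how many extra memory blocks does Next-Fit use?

Next-Fit: [35,42,135] [129] [152,57] [66,67] → 4 memory blocks.
Total size 683 MB; any packing needs at least ⌈683/256⌉ = 3 memory blocks.
An optimal packing achieves that bound: [152,67,35] [135,66,42] [129,57] → 3 memory blocks.
Excess: 4 − 3 = 1.

1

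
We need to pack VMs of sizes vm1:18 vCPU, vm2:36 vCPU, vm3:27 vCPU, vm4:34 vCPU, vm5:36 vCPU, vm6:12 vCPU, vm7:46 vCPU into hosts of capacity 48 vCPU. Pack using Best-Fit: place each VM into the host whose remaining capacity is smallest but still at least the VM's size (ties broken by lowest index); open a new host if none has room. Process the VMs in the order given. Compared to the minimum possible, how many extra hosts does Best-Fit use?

Best-Fit: [18,27] [36,12] [34] [36] [46] → 5 hosts.
Total size 209 vCPU; any packing needs at least ⌈209/48⌉ = 5 hosts.
So 5 is already optimal.

0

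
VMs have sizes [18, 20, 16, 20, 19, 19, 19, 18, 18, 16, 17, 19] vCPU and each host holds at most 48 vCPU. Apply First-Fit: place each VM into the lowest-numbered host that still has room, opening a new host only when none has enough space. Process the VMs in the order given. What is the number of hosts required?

18 vCPU → host 1 (remaining 30 vCPU)
20 vCPU → host 1 (remaining 10 vCPU)
16 vCPU → host 2 (remaining 32 vCPU)
20 vCPU → host 2 (remaining 12 vCPU)
19 vCPU → host 3 (remaining 29 vCPU)
19 vCPU → host 3 (remaining 10 vCPU)
19 vCPU → host 4 (remaining 29 vCPU)
18 vCPU → host 4 (remaining 11 vCPU)
18 vCPU → host 5 (remaining 30 vCPU)
16 vCPU → host 5 (remaining 14 vCPU)
17 vCPU → host 6 (remaining 31 vCPU)
19 vCPU → host 6 (remaining 12 vCPU)

6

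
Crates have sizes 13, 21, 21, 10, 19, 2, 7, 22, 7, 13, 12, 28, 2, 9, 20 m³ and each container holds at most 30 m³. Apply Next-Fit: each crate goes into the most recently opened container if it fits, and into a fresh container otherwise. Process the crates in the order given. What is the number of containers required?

Put 13 m³ in container 1; 17 m³ remain.
Put 21 m³ in container 2; 9 m³ remain.
Put 21 m³ in container 3; 9 m³ remain.
Put 10 m³ in container 4; 20 m³ remain.
Put 19 m³ in container 4; 1 m³ remain.
Put 2 m³ in container 5; 28 m³ remain.
Put 7 m³ in container 5; 21 m³ remain.
Put 22 m³ in container 6; 8 m³ remain.
Put 7 m³ in container 6; 1 m³ remain.
Put 13 m³ in container 7; 17 m³ remain.
Put 12 m³ in container 7; 5 m³ remain.
Put 28 m³ in container 8; 2 m³ remain.
Put 2 m³ in container 8; 0 m³ remain.
Put 9 m³ in container 9; 21 m³ remain.
Put 20 m³ in container 9; 1 m³ remain.

9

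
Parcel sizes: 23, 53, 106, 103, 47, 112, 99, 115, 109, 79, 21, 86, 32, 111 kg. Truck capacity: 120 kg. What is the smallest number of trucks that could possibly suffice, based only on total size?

10

Total size = 23 + 53 + 106 + 103 + 47 + 112 + 99 + 115 + 109 + 79 + 21 + 86 + 32 + 111 = 1096 kg.
⌈1096 / 120⌉ = 10.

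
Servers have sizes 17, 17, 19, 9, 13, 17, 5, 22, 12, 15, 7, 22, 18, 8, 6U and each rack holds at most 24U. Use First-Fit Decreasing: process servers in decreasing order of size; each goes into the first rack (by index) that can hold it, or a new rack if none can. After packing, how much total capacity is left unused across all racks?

33

Sorted descending: 22, 22, 19, 18, 17, 17, 17, 15, 13, 12, 9, 8, 7, 6, 5.
rack 1: place 22U, 2U left
rack 2: place 22U, 2U left
rack 3: place 19U, 5U left
rack 4: place 18U, 6U left
rack 5: place 17U, 7U left
rack 6: place 17U, 7U left
rack 7: place 17U, 7U left
rack 8: place 15U, 9U left
rack 9: place 13U, 11U left
rack 10: place 12U, 12U left
rack 8: place 9U, 0U left
rack 9: place 8U, 3U left
rack 5: place 7U, 0U left
rack 4: place 6U, 0U left
rack 3: place 5U, 0U left
10 racks × 24U = 240U; used 207U; unused 33U.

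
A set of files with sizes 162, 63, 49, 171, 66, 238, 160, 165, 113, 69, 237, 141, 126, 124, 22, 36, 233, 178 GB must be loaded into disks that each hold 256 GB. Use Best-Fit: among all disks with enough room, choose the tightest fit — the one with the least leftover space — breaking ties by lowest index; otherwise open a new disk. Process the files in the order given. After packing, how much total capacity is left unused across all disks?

162 GB → disk 1 (remaining 94 GB)
63 GB → disk 1 (remaining 31 GB)
49 GB → disk 2 (remaining 207 GB)
171 GB → disk 2 (remaining 36 GB)
66 GB → disk 3 (remaining 190 GB)
238 GB → disk 4 (remaining 18 GB)
160 GB → disk 3 (remaining 30 GB)
165 GB → disk 5 (remaining 91 GB)
113 GB → disk 6 (remaining 143 GB)
69 GB → disk 5 (remaining 22 GB)
237 GB → disk 7 (remaining 19 GB)
141 GB → disk 6 (remaining 2 GB)
126 GB → disk 8 (remaining 130 GB)
124 GB → disk 8 (remaining 6 GB)
22 GB → disk 5 (remaining 0 GB)
36 GB → disk 2 (remaining 0 GB)
233 GB → disk 9 (remaining 23 GB)
178 GB → disk 10 (remaining 78 GB)
10 disks × 256 GB = 2560 GB; used 2353 GB; unused 207 GB.

207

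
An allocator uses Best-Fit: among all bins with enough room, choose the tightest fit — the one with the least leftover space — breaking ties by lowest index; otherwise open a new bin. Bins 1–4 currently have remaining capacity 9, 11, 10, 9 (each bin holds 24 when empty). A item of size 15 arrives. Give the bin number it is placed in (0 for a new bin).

No bin has ≥ 15 free, so a new bin is opened.

0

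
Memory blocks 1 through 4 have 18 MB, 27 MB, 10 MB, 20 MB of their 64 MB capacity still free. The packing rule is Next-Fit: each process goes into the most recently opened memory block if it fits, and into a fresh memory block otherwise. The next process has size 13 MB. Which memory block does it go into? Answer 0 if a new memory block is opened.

Next-Fit only looks at memory block 4, which has 20 MB free.
13 MB fits there.

4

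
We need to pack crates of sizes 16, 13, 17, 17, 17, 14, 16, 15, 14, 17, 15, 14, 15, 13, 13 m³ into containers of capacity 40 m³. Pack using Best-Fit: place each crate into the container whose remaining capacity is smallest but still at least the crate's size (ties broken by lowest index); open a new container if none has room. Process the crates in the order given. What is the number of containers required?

8

Put 16 m³ in container 1; 24 m³ remain.
Put 13 m³ in container 1; 11 m³ remain.
Put 17 m³ in container 2; 23 m³ remain.
Put 17 m³ in container 2; 6 m³ remain.
Put 17 m³ in container 3; 23 m³ remain.
Put 14 m³ in container 3; 9 m³ remain.
Put 16 m³ in container 4; 24 m³ remain.
Put 15 m³ in container 4; 9 m³ remain.
Put 14 m³ in container 5; 26 m³ remain.
Put 17 m³ in container 5; 9 m³ remain.
Put 15 m³ in container 6; 25 m³ remain.
Put 14 m³ in container 6; 11 m³ remain.
Put 15 m³ in container 7; 25 m³ remain.
Put 13 m³ in container 7; 12 m³ remain.
Put 13 m³ in container 8; 27 m³ remain.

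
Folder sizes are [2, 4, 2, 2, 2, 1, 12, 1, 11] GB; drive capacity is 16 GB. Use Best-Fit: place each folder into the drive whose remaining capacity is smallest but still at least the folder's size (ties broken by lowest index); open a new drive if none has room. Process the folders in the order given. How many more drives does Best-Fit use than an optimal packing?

0

Best-Fit: [2,4,2,2,2,1,1] [12] [11] → 3 drives.
Total size 37 GB; any packing needs at least ⌈37/16⌉ = 3 drives.
So 3 is already optimal.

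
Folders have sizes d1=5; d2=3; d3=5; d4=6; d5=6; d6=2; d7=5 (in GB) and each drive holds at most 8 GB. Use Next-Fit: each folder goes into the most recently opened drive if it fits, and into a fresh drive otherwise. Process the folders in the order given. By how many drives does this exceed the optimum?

Next-Fit: [5,3] [5] [6] [6,2] [5] → 5 drives.
5 folders exceed 4 GB (half the capacity), and no two of those can share a drive, so at least 5 drives are needed.
So 5 is already optimal.

0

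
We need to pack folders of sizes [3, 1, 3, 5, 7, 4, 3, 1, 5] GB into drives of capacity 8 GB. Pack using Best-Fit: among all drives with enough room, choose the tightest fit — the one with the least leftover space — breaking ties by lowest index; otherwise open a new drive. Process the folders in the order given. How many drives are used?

Put 3 GB in drive 1; 5 GB remain.
Put 1 GB in drive 1; 4 GB remain.
Put 3 GB in drive 1; 1 GB remain.
Put 5 GB in drive 2; 3 GB remain.
Put 7 GB in drive 3; 1 GB remain.
Put 4 GB in drive 4; 4 GB remain.
Put 3 GB in drive 2; 0 GB remain.
Put 1 GB in drive 1; 0 GB remain.
Put 5 GB in drive 5; 3 GB remain.
Final drives: [3,1,3,1] [5,3] [7] [4] [5].

5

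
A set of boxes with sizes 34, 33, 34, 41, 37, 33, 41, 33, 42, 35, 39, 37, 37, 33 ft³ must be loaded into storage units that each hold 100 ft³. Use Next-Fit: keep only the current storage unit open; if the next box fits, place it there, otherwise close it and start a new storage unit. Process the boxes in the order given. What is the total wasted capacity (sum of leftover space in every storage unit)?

34 ft³ → storage unit 1 (remaining 66 ft³)
33 ft³ → storage unit 1 (remaining 33 ft³)
34 ft³ → storage unit 2 (remaining 66 ft³)
41 ft³ → storage unit 2 (remaining 25 ft³)
37 ft³ → storage unit 3 (remaining 63 ft³)
33 ft³ → storage unit 3 (remaining 30 ft³)
41 ft³ → storage unit 4 (remaining 59 ft³)
33 ft³ → storage unit 4 (remaining 26 ft³)
42 ft³ → storage unit 5 (remaining 58 ft³)
35 ft³ → storage unit 5 (remaining 23 ft³)
39 ft³ → storage unit 6 (remaining 61 ft³)
37 ft³ → storage unit 6 (remaining 24 ft³)
37 ft³ → storage unit 7 (remaining 63 ft³)
33 ft³ → storage unit 7 (remaining 30 ft³)
7 storage units × 100 ft³ = 700 ft³; used 509 ft³; unused 191 ft³.

191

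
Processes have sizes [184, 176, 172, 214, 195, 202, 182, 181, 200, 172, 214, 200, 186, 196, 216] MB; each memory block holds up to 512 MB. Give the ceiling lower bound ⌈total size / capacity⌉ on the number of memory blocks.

Total size = 184 + 176 + 172 + 214 + 195 + 202 + 182 + 181 + 200 + 172 + 214 + 200 + 186 + 196 + 216 = 2890 MB.
⌈2890 / 512⌉ = 6.

6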